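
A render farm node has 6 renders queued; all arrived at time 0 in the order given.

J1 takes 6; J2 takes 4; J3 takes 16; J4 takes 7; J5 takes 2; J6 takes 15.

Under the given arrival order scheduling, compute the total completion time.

FIFO (arrival order): J1 J2 J3 J4 J5 J6.
J1: 0→6
J2: 6→10
J3: 10→26
J4: 26→33
J5: 33→35
J6: 35→50
Sum = 6+10+26+33+35+50 = 160.

160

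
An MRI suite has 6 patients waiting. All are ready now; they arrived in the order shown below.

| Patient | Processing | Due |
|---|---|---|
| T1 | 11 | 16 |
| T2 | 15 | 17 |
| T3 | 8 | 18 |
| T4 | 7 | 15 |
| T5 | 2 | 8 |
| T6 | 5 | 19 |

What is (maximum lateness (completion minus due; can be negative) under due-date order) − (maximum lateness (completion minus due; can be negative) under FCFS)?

-6

EDD (increasing due date): T5 T4 T1 T2 T3 T6.
T5: 0→2, due 8, lateness -6
T4: 2→9, due 15, lateness -6
T1: 9→20, due 16, lateness 4
T2: 20→35, due 17, lateness 18
T3: 35→43, due 18, lateness 25
T6: 43→48, due 19, lateness 29
Maximum = 29.
FIFO (arrival order): T1 T2 T3 T4 T5 T6.
T1: 0→11, due 16, lateness -5
T2: 11→26, due 17, lateness 9
T3: 26→34, due 18, lateness 16
T4: 34→41, due 15, lateness 26
T5: 41→43, due 8, lateness 35
T6: 43→48, due 19, lateness 29
Maximum = 35.
Difference = 29 − 35 = -6.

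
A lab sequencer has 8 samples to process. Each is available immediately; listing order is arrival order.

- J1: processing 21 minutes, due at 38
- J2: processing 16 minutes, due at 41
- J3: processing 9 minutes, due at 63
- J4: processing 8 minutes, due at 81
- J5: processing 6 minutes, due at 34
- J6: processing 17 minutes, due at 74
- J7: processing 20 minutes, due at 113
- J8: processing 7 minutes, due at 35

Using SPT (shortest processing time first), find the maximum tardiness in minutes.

SPT (increasing processing time): J5 J8 J4 J3 J2 J6 J7 J1.
J5: 0→6, due 34, tardiness 0
J8: 6→13, due 35, tardiness 0
J4: 13→21, due 81, tardiness 0
J3: 21→30, due 63, tardiness 0
J2: 30→46, due 41, tardiness 5
J6: 46→63, due 74, tardiness 0
J7: 63→83, due 113, tardiness 0
J1: 83→104, due 38, tardiness 66
Maximum = 66.

66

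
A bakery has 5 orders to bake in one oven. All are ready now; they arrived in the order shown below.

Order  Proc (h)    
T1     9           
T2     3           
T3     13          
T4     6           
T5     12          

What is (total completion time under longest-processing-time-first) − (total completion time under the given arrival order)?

LPT (decreasing processing time): T3 T5 T1 T4 T2.
T3: 0→13
T5: 13→25
T1: 25→34
T4: 34→40
T2: 40→43
Sum = 13+25+34+40+43 = 155.
FIFO (arrival order): T1 T2 T3 T4 T5.
T1: 0→9
T2: 9→12
T3: 12→25
T4: 25→31
T5: 31→43
Sum = 9+12+25+31+43 = 120.
Difference = 155 − 120 = 35.

35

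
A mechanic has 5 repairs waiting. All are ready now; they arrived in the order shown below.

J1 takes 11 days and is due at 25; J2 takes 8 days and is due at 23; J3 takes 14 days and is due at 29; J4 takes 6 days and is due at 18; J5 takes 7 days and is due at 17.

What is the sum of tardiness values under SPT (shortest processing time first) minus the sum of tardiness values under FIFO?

-30

SPT (increasing processing time): J4 J5 J2 J1 J3.
J4: 0→6, due 18, tardiness 0
J5: 6→13, due 17, tardiness 0
J2: 13→21, due 23, tardiness 0
J1: 21→32, due 25, tardiness 7
J3: 32→46, due 29, tardiness 17
Sum = 0+0+0+7+17 = 24.
FIFO (arrival order): J1 J2 J3 J4 J5.
J1: 0→11, due 25, tardiness 0
J2: 11→19, due 23, tardiness 0
J3: 19→33, due 29, tardiness 4
J4: 33→39, due 18, tardiness 21
J5: 39→46, due 17, tardiness 29
Sum = 0+0+4+21+29 = 54.
Difference = 24 − 54 = -30.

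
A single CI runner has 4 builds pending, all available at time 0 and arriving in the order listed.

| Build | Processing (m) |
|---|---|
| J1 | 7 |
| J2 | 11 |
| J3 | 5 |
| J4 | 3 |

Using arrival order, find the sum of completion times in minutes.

FIFO (arrival order): J1 J2 J3 J4.
J1: 0→7
J2: 7→18
J3: 18→23
J4: 23→26
Sum = 7+18+23+26 = 74.

74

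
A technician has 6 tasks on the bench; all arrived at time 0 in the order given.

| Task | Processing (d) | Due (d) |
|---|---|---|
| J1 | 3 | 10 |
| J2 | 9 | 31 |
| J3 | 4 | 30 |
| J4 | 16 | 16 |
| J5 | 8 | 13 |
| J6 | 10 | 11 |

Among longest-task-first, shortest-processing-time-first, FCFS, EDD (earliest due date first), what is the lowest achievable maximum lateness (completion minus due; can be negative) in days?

LPT (decreasing processing time): J4 J6 J2 J5 J3 J1.
J4: 0→16, due 16, lateness 0
J6: 16→26, due 11, lateness 15
J2: 26→35, due 31, lateness 4
J5: 35→43, due 13, lateness 30
J3: 43→47, due 30, lateness 17
J1: 47→50, due 10, lateness 40
Maximum = 40.
SPT (increasing processing time): J1 J3 J5 J2 J6 J4.
J1: 0→3, due 10, lateness -7
J3: 3→7, due 30, lateness -23
J5: 7→15, due 13, lateness 2
J2: 15→24, due 31, lateness -7
J6: 24→34, due 11, lateness 23
J4: 34→50, due 16, lateness 34
Maximum = 34.
FIFO (arrival order): J1 J2 J3 J4 J5 J6.
J1: 0→3, due 10, lateness -7
J2: 3→12, due 31, lateness -19
J3: 12→16, due 30, lateness -14
J4: 16→32, due 16, lateness 16
J5: 32→40, due 13, lateness 27
J6: 40→50, due 11, lateness 39
Maximum = 39.
EDD (increasing due date): J1 J6 J5 J4 J3 J2.
J1: 0→3, due 10, lateness -7
J6: 3→13, due 11, lateness 2
J5: 13→21, due 13, lateness 8
J4: 21→37, due 16, lateness 21
J3: 37→41, due 30, lateness 11
J2: 41→50, due 31, lateness 19
Maximum = 21.
LPT 40, SPT 34, FIFO 39, EDD 21 → minimum 21.

21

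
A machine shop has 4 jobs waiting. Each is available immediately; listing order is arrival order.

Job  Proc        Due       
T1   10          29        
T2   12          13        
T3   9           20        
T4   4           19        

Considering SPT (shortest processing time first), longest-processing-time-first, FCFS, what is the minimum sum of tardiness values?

22

SPT (increasing processing time): T4 T3 T1 T2.
T4: 0→4, due 19, tardiness 0
T3: 4→13, due 20, tardiness 0
T1: 13→23, due 29, tardiness 0
T2: 23→35, due 13, tardiness 22
Sum = 0+0+0+22 = 22.
LPT (decreasing processing time): T2 T1 T3 T4.
T2: 0→12, due 13, tardiness 0
T1: 12→22, due 29, tardiness 0
T3: 22→31, due 20, tardiness 11
T4: 31→35, due 19, tardiness 16
Sum = 0+0+11+16 = 27.
FIFO (arrival order): T1 T2 T3 T4.
T1: 0→10, due 29, tardiness 0
T2: 10→22, due 13, tardiness 9
T3: 22→31, due 20, tardiness 11
T4: 31→35, due 19, tardiness 16
Sum = 0+9+11+16 = 36.
SPT 22, LPT 27, FIFO 36 → minimum 22.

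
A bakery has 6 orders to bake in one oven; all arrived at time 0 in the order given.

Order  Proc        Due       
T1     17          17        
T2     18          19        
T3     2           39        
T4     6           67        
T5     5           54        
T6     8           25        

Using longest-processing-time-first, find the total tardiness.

53

LPT (decreasing processing time): T2 T1 T6 T4 T5 T3.
T2: 0→18, due 19, tardiness 0
T1: 18→35, due 17, tardiness 18
T6: 35→43, due 25, tardiness 18
T4: 43→49, due 67, tardiness 0
T5: 49→54, due 54, tardiness 0
T3: 54→56, due 39, tardiness 17
Sum = 0+18+18+0+0+17 = 53.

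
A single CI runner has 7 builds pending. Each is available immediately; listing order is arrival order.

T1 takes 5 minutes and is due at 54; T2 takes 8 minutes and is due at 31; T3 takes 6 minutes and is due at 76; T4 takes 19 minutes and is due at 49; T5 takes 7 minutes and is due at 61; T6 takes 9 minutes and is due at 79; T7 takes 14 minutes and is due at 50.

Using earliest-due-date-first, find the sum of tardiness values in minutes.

EDD (increasing due date): T2 T4 T7 T1 T5 T3 T6.
T2: 0→8, due 31, tardiness 0
T4: 8→27, due 49, tardiness 0
T7: 27→41, due 50, tardiness 0
T1: 41→46, due 54, tardiness 0
T5: 46→53, due 61, tardiness 0
T3: 53→59, due 76, tardiness 0
T6: 59→68, due 79, tardiness 0
Sum = 0+0+0+0+0+0+0 = 0.

0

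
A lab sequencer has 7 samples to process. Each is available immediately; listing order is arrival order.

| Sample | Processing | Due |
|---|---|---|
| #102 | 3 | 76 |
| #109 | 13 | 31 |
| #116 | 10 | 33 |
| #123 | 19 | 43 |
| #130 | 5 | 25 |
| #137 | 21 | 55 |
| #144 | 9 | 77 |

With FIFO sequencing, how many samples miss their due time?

4

FIFO (arrival order): #102 #109 #116 #123 #130 #137 #144.
#102: 0→3, due 76, tardiness 0
#109: 3→16, due 31, tardiness 0
#116: 16→26, due 33, tardiness 0
#123: 26→45, due 43, tardiness 2
#130: 45→50, due 25, tardiness 25
#137: 50→71, due 55, tardiness 16
#144: 71→80, due 77, tardiness 3
Late samples: 4.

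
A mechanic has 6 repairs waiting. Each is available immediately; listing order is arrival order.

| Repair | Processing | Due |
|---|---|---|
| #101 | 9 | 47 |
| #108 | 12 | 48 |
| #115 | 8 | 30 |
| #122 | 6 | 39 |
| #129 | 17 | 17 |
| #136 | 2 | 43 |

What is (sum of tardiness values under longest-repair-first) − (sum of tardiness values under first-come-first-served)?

LPT (decreasing processing time): #129 #108 #101 #115 #122 #136.
#129: 0→17, due 17, tardiness 0
#108: 17→29, due 48, tardiness 0
#101: 29→38, due 47, tardiness 0
#115: 38→46, due 30, tardiness 16
#122: 46→52, due 39, tardiness 13
#136: 52→54, due 43, tardiness 11
Sum = 0+0+0+16+13+11 = 40.
FIFO (arrival order): #101 #108 #115 #122 #129 #136.
#101: 0→9, due 47, tardiness 0
#108: 9→21, due 48, tardiness 0
#115: 21→29, due 30, tardiness 0
#122: 29→35, due 39, tardiness 0
#129: 35→52, due 17, tardiness 35
#136: 52→54, due 43, tardiness 11
Sum = 0+0+0+0+35+11 = 46.
Difference = 40 − 46 = -6.

-6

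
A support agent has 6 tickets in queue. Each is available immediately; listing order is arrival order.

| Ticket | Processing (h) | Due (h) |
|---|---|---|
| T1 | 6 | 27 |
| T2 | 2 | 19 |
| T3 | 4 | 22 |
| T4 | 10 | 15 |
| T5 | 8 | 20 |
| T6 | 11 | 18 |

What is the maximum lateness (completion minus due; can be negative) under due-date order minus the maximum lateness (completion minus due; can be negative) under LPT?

-8

EDD (increasing due date): T4 T6 T2 T5 T3 T1.
T4: 0→10, due 15, lateness -5
T6: 10→21, due 18, lateness 3
T2: 21→23, due 19, lateness 4
T5: 23→31, due 20, lateness 11
T3: 31→35, due 22, lateness 13
T1: 35→41, due 27, lateness 14
Maximum = 14.
LPT (decreasing processing time): T6 T4 T5 T1 T3 T2.
T6: 0→11, due 18, lateness -7
T4: 11→21, due 15, lateness 6
T5: 21→29, due 20, lateness 9
T1: 29→35, due 27, lateness 8
T3: 35→39, due 22, lateness 17
T2: 39→41, due 19, lateness 22
Maximum = 22.
Difference = 14 − 22 = -8.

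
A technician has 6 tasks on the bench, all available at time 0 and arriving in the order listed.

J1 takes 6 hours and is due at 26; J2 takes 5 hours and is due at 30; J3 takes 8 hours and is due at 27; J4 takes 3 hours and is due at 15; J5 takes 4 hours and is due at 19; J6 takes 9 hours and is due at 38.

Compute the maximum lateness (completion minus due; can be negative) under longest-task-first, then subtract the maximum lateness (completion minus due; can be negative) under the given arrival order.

LPT (decreasing processing time): J6 J3 J1 J2 J5 J4.
J6: 0→9, due 38, lateness -29
J3: 9→17, due 27, lateness -10
J1: 17→23, due 26, lateness -3
J2: 23→28, due 30, lateness -2
J5: 28→32, due 19, lateness 13
J4: 32→35, due 15, lateness 20
Maximum = 20.
FIFO (arrival order): J1 J2 J3 J4 J5 J6.
J1: 0→6, due 26, lateness -20
J2: 6→11, due 30, lateness -19
J3: 11→19, due 27, lateness -8
J4: 19→22, due 15, lateness 7
J5: 22→26, due 19, lateness 7
J6: 26→35, due 38, lateness -3
Maximum = 7.
Difference = 20 − 7 = 13.

13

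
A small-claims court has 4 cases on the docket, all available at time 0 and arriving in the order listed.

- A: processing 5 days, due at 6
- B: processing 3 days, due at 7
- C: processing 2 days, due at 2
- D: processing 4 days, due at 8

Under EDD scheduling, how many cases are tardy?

EDD (increasing due date): C A B D.
C: 0→2, due 2, tardiness 0
A: 2→7, due 6, tardiness 1
B: 7→10, due 7, tardiness 3
D: 10→14, due 8, tardiness 6
Late cases: 3.

3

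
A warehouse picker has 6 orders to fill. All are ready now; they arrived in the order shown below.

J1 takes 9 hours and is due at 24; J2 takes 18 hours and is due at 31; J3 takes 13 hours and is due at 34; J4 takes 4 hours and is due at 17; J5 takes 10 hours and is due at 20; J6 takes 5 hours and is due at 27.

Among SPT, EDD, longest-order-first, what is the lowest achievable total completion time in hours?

SPT (increasing processing time): J4 J6 J1 J5 J3 J2.
J4: 0→4
J6: 4→9
J1: 9→18
J5: 18→28
J3: 28→41
J2: 41→59
Sum = 4+9+18+28+41+59 = 159.
EDD (increasing due date): J4 J5 J1 J6 J2 J3.
J4: 0→4
J5: 4→14
J1: 14→23
J6: 23→28
J2: 28→46
J3: 46→59
Sum = 4+14+23+28+46+59 = 174.
LPT (decreasing processing time): J2 J3 J5 J1 J6 J4.
J2: 0→18
J3: 18→31
J5: 31→41
J1: 41→50
J6: 50→55
J4: 55→59
Sum = 18+31+41+50+55+59 = 254.
SPT 159, EDD 174, LPT 254 → minimum 159.

159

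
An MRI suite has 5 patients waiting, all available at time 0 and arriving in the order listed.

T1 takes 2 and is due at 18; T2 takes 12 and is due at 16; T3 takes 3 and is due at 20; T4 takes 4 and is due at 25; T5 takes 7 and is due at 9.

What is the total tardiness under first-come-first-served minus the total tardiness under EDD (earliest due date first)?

6

FIFO (arrival order): T1 T2 T3 T4 T5.
T1: 0→2, due 18, tardiness 0
T2: 2→14, due 16, tardiness 0
T3: 14→17, due 20, tardiness 0
T4: 17→21, due 25, tardiness 0
T5: 21→28, due 9, tardiness 19
Sum = 0+0+0+0+19 = 19.
EDD (increasing due date): T5 T2 T1 T3 T4.
T5: 0→7, due 9, tardiness 0
T2: 7→19, due 16, tardiness 3
T1: 19→21, due 18, tardiness 3
T3: 21→24, due 20, tardiness 4
T4: 24→28, due 25, tardiness 3
Sum = 0+3+3+4+3 = 13.
Difference = 19 − 13 = 6.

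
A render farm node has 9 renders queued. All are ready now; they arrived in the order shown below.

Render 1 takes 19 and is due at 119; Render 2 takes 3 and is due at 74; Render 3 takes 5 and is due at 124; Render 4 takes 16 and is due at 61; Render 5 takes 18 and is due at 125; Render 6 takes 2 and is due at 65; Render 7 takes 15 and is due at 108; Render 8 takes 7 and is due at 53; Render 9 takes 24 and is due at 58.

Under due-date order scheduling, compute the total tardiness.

0

EDD (increasing due date): Render 8 Render 9 Render 4 Render 6 Render 2 Render 7 Render 1 Render 3 Render 5.
Render 8: 0→7, due 53, tardiness 0
Render 9: 7→31, due 58, tardiness 0
Render 4: 31→47, due 61, tardiness 0
Render 6: 47→49, due 65, tardiness 0
Render 2: 49→52, due 74, tardiness 0
Render 7: 52→67, due 108, tardiness 0
Render 1: 67→86, due 119, tardiness 0
Render 3: 86→91, due 124, tardiness 0
Render 5: 91→109, due 125, tardiness 0
Sum = 0+0+0+0+0+0+0+0+0 = 0.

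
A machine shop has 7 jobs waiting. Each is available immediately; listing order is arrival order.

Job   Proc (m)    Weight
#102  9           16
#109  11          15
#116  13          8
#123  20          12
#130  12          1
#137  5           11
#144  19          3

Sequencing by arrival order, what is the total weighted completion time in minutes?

FIFO (arrival order): #102 #109 #116 #123 #130 #137 #144.
#102: finishes 9, weight 16, w·C = 144
#109: finishes 20, weight 15, w·C = 300
#116: finishes 33, weight 8, w·C = 264
#123: finishes 53, weight 12, w·C = 636
#130: finishes 65, weight 1, w·C = 65
#137: finishes 70, weight 11, w·C = 770
#144: finishes 89, weight 3, w·C = 267
Sum = 144+300+264+636+65+770+267 = 2446.

2446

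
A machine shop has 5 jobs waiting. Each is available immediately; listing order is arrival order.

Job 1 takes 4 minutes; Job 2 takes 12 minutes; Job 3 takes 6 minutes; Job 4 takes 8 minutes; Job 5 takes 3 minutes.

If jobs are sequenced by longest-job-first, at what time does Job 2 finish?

12

LPT (decreasing processing time): Job 2 Job 4 Job 3 Job 1 Job 5.
Job 2: 0→12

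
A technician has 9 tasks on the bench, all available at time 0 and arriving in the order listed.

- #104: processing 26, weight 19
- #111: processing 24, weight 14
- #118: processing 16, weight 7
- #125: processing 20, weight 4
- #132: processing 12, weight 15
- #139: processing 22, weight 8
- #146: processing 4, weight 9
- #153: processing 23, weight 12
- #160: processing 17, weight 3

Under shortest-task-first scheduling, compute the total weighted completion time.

SPT (increasing processing time): #146 #132 #118 #160 #125 #139 #153 #111 #104.
#146: finishes 4, weight 9, w·C = 36
#132: finishes 16, weight 15, w·C = 240
#118: finishes 32, weight 7, w·C = 224
#160: finishes 49, weight 3, w·C = 147
#125: finishes 69, weight 4, w·C = 276
#139: finishes 91, weight 8, w·C = 728
#153: finishes 114, weight 12, w·C = 1368
#111: finishes 138, weight 14, w·C = 1932
#104: finishes 164, weight 19, w·C = 3116
Sum = 36+240+224+147+276+728+1368+1932+3116 = 8067.

8067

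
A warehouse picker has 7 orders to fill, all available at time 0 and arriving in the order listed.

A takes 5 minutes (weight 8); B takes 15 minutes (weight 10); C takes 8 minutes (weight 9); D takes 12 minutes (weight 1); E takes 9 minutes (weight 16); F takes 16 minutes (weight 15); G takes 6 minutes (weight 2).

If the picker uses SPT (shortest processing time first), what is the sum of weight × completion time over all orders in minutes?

SPT (increasing processing time): A G C E D B F.
A: finishes 5, weight 8, w·C = 40
G: finishes 11, weight 2, w·C = 22
C: finishes 19, weight 9, w·C = 171
E: finishes 28, weight 16, w·C = 448
D: finishes 40, weight 1, w·C = 40
B: finishes 55, weight 10, w·C = 550
F: finishes 71, weight 15, w·C = 1065
Sum = 40+22+171+448+40+550+1065 = 2336.

2336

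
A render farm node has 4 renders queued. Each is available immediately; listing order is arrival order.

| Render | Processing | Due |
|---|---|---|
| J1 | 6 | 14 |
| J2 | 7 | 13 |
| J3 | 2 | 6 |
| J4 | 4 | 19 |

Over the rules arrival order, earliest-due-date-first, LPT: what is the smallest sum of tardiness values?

1

FIFO (arrival order): J1 J2 J3 J4.
J1: 0→6, due 14, tardiness 0
J2: 6→13, due 13, tardiness 0
J3: 13→15, due 6, tardiness 9
J4: 15→19, due 19, tardiness 0
Sum = 0+0+9+0 = 9.
EDD (increasing due date): J3 J2 J1 J4.
J3: 0→2, due 6, tardiness 0
J2: 2→9, due 13, tardiness 0
J1: 9→15, due 14, tardiness 1
J4: 15→19, due 19, tardiness 0
Sum = 0+0+1+0 = 1.
LPT (decreasing processing time): J2 J1 J4 J3.
J2: 0→7, due 13, tardiness 0
J1: 7→13, due 14, tardiness 0
J4: 13→17, due 19, tardiness 0
J3: 17→19, due 6, tardiness 13
Sum = 0+0+0+13 = 13.
FIFO 9, EDD 1, LPT 13 → minimum 1.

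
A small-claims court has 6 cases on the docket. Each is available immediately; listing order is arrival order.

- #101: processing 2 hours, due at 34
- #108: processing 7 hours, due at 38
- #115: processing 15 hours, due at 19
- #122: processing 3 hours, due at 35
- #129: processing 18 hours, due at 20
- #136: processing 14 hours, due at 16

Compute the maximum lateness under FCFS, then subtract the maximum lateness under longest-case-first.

FIFO (arrival order): #101 #108 #115 #122 #129 #136.
#101: 0→2, due 34, lateness -32
#108: 2→9, due 38, lateness -29
#115: 9→24, due 19, lateness 5
#122: 24→27, due 35, lateness -8
#129: 27→45, due 20, lateness 25
#136: 45→59, due 16, lateness 43
Maximum = 43.
LPT (decreasing processing time): #129 #115 #136 #108 #122 #101.
#129: 0→18, due 20, lateness -2
#115: 18→33, due 19, lateness 14
#136: 33→47, due 16, lateness 31
#108: 47→54, due 38, lateness 16
#122: 54→57, due 35, lateness 22
#101: 57→59, due 34, lateness 25
Maximum = 31.
Difference = 43 − 31 = 12.

12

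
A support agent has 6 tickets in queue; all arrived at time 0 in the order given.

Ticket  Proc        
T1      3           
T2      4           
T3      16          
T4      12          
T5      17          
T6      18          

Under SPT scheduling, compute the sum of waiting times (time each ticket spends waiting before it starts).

116

SPT (increasing processing time): T1 T2 T4 T3 T5 T6.
T1: waits 0, runs 0→3
T2: waits 3, runs 3→7
T4: waits 7, runs 7→19
T3: waits 19, runs 19→35
T5: waits 35, runs 35→52
T6: waits 52, runs 52→70
Sum = 0+3+7+19+35+52 = 116.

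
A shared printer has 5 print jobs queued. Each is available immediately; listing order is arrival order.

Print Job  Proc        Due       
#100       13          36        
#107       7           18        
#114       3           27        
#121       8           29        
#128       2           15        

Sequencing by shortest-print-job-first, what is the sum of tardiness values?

SPT (increasing processing time): #128 #114 #107 #121 #100.
#128: 0→2, due 15, tardiness 0
#114: 2→5, due 27, tardiness 0
#107: 5→12, due 18, tardiness 0
#121: 12→20, due 29, tardiness 0
#100: 20→33, due 36, tardiness 0
Sum = 0+0+0+0+0 = 0.

0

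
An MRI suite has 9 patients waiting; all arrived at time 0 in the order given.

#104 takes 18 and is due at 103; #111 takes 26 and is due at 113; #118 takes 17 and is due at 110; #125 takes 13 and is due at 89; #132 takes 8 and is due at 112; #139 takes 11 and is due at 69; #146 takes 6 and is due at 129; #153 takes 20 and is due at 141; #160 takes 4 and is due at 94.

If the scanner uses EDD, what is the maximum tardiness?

0

EDD (increasing due date): #139 #125 #160 #104 #118 #132 #111 #146 #153.
#139: 0→11, due 69, tardiness 0
#125: 11→24, due 89, tardiness 0
#160: 24→28, due 94, tardiness 0
#104: 28→46, due 103, tardiness 0
#118: 46→63, due 110, tardiness 0
#132: 63→71, due 112, tardiness 0
#111: 71→97, due 113, tardiness 0
#146: 97→103, due 129, tardiness 0
#153: 103→123, due 141, tardiness 0
Maximum = 0.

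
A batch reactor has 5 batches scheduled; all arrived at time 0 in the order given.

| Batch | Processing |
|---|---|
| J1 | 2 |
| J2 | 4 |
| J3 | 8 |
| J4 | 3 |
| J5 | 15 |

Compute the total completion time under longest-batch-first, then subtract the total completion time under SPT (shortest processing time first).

62

LPT (decreasing processing time): J5 J3 J2 J4 J1.
J5: 0→15
J3: 15→23
J2: 23→27
J4: 27→30
J1: 30→32
Sum = 15+23+27+30+32 = 127.
SPT (increasing processing time): J1 J4 J2 J3 J5.
J1: 0→2
J4: 2→5
J2: 5→9
J3: 9→17
J5: 17→32
Sum = 2+5+9+17+32 = 65.
Difference = 127 − 65 = 62.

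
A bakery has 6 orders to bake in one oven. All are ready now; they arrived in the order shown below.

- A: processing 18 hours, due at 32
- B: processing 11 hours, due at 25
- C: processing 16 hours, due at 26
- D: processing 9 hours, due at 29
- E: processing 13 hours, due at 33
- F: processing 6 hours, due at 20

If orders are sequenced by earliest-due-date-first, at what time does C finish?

EDD (increasing due date): F B C D A E.
F: 0→6
B: 6→17
C: 17→33

33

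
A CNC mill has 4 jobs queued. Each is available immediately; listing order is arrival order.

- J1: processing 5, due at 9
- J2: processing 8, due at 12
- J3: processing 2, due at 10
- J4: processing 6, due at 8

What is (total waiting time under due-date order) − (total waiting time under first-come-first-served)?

EDD (increasing due date): J4 J1 J3 J2.
J4: waits 0, runs 0→6
J1: waits 6, runs 6→11
J3: waits 11, runs 11→13
J2: waits 13, runs 13→21
Sum = 0+6+11+13 = 30.
FIFO (arrival order): J1 J2 J3 J4.
J1: waits 0, runs 0→5
J2: waits 5, runs 5→13
J3: waits 13, runs 13→15
J4: waits 15, runs 15→21
Sum = 0+5+13+15 = 33.
Difference = 30 − 33 = -3.

-3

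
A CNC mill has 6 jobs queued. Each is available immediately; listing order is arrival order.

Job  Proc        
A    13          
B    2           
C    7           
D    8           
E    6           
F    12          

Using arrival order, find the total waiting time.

FIFO (arrival order): A B C D E F.
A: waits 0, runs 0→13
B: waits 13, runs 13→15
C: waits 15, runs 15→22
D: waits 22, runs 22→30
E: waits 30, runs 30→36
F: waits 36, runs 36→48
Sum = 0+13+15+22+30+36 = 116.

116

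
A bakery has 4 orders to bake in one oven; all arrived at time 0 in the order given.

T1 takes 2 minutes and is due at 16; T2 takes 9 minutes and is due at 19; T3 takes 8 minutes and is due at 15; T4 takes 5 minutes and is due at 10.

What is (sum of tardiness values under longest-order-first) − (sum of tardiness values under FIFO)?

4

LPT (decreasing processing time): T2 T3 T4 T1.
T2: 0→9, due 19, tardiness 0
T3: 9→17, due 15, tardiness 2
T4: 17→22, due 10, tardiness 12
T1: 22→24, due 16, tardiness 8
Sum = 0+2+12+8 = 22.
FIFO (arrival order): T1 T2 T3 T4.
T1: 0→2, due 16, tardiness 0
T2: 2→11, due 19, tardiness 0
T3: 11→19, due 15, tardiness 4
T4: 19→24, due 10, tardiness 14
Sum = 0+0+4+14 = 18.
Difference = 22 − 18 = 4.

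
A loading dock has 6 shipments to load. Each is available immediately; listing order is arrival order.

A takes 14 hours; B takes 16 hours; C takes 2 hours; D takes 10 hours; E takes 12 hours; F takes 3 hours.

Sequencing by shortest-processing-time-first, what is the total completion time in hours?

147

SPT (increasing processing time): C F D E A B.
C: 0→2
F: 2→5
D: 5→15
E: 15→27
A: 27→41
B: 41→57
Sum = 2+5+15+27+41+57 = 147.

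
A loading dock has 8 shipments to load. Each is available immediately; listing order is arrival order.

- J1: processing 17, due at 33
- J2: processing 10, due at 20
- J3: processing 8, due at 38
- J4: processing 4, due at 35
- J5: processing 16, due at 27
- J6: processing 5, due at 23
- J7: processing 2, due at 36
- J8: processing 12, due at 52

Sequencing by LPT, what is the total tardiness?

LPT (decreasing processing time): J1 J5 J8 J2 J3 J6 J4 J7.
J1: 0→17, due 33, tardiness 0
J5: 17→33, due 27, tardiness 6
J8: 33→45, due 52, tardiness 0
J2: 45→55, due 20, tardiness 35
J3: 55→63, due 38, tardiness 25
J6: 63→68, due 23, tardiness 45
J4: 68→72, due 35, tardiness 37
J7: 72→74, due 36, tardiness 38
Sum = 0+6+0+35+25+45+37+38 = 186.

186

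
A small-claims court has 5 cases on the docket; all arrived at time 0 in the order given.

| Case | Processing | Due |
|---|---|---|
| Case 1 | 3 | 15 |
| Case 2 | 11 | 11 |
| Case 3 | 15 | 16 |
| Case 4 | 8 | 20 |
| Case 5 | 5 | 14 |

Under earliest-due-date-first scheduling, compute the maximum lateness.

22

EDD (increasing due date): Case 2 Case 5 Case 1 Case 3 Case 4.
Case 2: 0→11, due 11, lateness 0
Case 5: 11→16, due 14, lateness 2
Case 1: 16→19, due 15, lateness 4
Case 3: 19→34, due 16, lateness 18
Case 4: 34→42, due 20, lateness 22
Maximum = 22.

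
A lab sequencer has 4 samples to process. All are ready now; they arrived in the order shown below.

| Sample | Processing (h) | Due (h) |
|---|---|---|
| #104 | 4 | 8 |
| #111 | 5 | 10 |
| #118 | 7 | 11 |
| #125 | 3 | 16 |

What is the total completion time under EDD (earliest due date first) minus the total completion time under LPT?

-6

EDD (increasing due date): #104 #111 #118 #125.
#104: 0→4
#111: 4→9
#118: 9→16
#125: 16→19
Sum = 4+9+16+19 = 48.
LPT (decreasing processing time): #118 #111 #104 #125.
#118: 0→7
#111: 7→12
#104: 12→16
#125: 16→19
Sum = 7+12+16+19 = 54.
Difference = 48 − 54 = -6.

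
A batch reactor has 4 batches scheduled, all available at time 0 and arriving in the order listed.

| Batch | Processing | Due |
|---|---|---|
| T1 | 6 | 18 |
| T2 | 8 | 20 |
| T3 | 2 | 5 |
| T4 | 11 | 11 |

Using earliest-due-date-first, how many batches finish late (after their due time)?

3

EDD (increasing due date): T3 T4 T1 T2.
T3: 0→2, due 5, tardiness 0
T4: 2→13, due 11, tardiness 2
T1: 13→19, due 18, tardiness 1
T2: 19→27, due 20, tardiness 7
Late batches: 3.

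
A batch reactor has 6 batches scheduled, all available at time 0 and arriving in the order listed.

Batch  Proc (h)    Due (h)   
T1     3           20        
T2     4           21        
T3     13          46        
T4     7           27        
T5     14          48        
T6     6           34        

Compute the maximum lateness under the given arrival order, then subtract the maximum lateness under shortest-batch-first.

FIFO (arrival order): T1 T2 T3 T4 T5 T6.
T1: 0→3, due 20, lateness -17
T2: 3→7, due 21, lateness -14
T3: 7→20, due 46, lateness -26
T4: 20→27, due 27, lateness 0
T5: 27→41, due 48, lateness -7
T6: 41→47, due 34, lateness 13
Maximum = 13.
SPT (increasing processing time): T1 T2 T6 T4 T3 T5.
T1: 0→3, due 20, lateness -17
T2: 3→7, due 21, lateness -14
T6: 7→13, due 34, lateness -21
T4: 13→20, due 27, lateness -7
T3: 20→33, due 46, lateness -13
T5: 33→47, due 48, lateness -1
Maximum = -1.
Difference = 13 − -1 = 14.

14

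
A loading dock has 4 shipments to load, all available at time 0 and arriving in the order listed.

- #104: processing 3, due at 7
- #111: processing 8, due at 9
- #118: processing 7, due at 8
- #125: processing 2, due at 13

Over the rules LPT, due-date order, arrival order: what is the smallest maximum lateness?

LPT (decreasing processing time): #111 #118 #104 #125.
#111: 0→8, due 9, lateness -1
#118: 8→15, due 8, lateness 7
#104: 15→18, due 7, lateness 11
#125: 18→20, due 13, lateness 7
Maximum = 11.
EDD (increasing due date): #104 #118 #111 #125.
#104: 0→3, due 7, lateness -4
#118: 3→10, due 8, lateness 2
#111: 10→18, due 9, lateness 9
#125: 18→20, due 13, lateness 7
Maximum = 9.
FIFO (arrival order): #104 #111 #118 #125.
#104: 0→3, due 7, lateness -4
#111: 3→11, due 9, lateness 2
#118: 11→18, due 8, lateness 10
#125: 18→20, due 13, lateness 7
Maximum = 10.
LPT 11, EDD 9, FIFO 10 → minimum 9.

9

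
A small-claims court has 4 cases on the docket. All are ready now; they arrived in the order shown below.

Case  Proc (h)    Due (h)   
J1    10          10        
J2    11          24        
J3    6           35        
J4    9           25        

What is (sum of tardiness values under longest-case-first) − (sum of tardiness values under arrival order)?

LPT (decreasing processing time): J2 J1 J4 J3.
J2: 0→11, due 24, tardiness 0
J1: 11→21, due 10, tardiness 11
J4: 21→30, due 25, tardiness 5
J3: 30→36, due 35, tardiness 1
Sum = 0+11+5+1 = 17.
FIFO (arrival order): J1 J2 J3 J4.
J1: 0→10, due 10, tardiness 0
J2: 10→21, due 24, tardiness 0
J3: 21→27, due 35, tardiness 0
J4: 27→36, due 25, tardiness 11
Sum = 0+0+0+11 = 11.
Difference = 17 − 11 = 6.

6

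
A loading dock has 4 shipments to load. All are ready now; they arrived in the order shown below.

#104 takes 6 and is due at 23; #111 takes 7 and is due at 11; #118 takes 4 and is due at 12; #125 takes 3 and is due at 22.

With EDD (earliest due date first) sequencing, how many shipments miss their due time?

0

EDD (increasing due date): #111 #118 #125 #104.
#111: 0→7, due 11, tardiness 0
#118: 7→11, due 12, tardiness 0
#125: 11→14, due 22, tardiness 0
#104: 14→20, due 23, tardiness 0
Late shipments: 0.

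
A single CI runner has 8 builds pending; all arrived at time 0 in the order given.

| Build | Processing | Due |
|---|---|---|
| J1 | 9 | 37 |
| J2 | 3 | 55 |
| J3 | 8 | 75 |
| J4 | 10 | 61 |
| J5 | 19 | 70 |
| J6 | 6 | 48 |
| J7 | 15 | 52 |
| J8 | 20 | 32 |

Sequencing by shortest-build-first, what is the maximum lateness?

58

SPT (increasing processing time): J2 J6 J3 J1 J4 J7 J5 J8.
J2: 0→3, due 55, lateness -52
J6: 3→9, due 48, lateness -39
J3: 9→17, due 75, lateness -58
J1: 17→26, due 37, lateness -11
J4: 26→36, due 61, lateness -25
J7: 36→51, due 52, lateness -1
J5: 51→70, due 70, lateness 0
J8: 70→90, due 32, lateness 58
Maximum = 58.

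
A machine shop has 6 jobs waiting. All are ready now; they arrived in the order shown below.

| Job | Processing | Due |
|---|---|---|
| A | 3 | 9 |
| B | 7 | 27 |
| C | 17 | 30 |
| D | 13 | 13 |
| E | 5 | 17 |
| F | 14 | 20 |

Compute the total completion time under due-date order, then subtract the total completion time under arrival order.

EDD (increasing due date): A D E F B C.
A: 0→3
D: 3→16
E: 16→21
F: 21→35
B: 35→42
C: 42→59
Sum = 3+16+21+35+42+59 = 176.
FIFO (arrival order): A B C D E F.
A: 0→3
B: 3→10
C: 10→27
D: 27→40
E: 40→45
F: 45→59
Sum = 3+10+27+40+45+59 = 184.
Difference = 176 − 184 = -8.

-8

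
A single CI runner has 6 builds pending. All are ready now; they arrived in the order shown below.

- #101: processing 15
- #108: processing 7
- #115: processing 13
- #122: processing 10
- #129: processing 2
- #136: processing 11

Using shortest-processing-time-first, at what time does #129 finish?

2

SPT (increasing processing time): #129 #108 #122 #136 #115 #101.
#129: 0→2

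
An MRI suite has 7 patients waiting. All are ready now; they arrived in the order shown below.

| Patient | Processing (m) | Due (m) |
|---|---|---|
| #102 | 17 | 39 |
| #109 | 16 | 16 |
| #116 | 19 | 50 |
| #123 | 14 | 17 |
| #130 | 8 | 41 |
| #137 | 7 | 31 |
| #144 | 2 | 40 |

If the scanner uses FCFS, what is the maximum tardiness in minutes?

50

FIFO (arrival order): #102 #109 #116 #123 #130 #137 #144.
#102: 0→17, due 39, tardiness 0
#109: 17→33, due 16, tardiness 17
#116: 33→52, due 50, tardiness 2
#123: 52→66, due 17, tardiness 49
#130: 66→74, due 41, tardiness 33
#137: 74→81, due 31, tardiness 50
#144: 81→83, due 40, tardiness 43
Maximum = 50.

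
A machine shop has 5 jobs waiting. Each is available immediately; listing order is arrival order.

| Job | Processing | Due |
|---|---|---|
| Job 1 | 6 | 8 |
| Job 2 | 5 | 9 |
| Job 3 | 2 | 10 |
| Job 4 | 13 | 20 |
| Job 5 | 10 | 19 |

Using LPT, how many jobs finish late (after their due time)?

LPT (decreasing processing time): Job 4 Job 5 Job 1 Job 2 Job 3.
Job 4: 0→13, due 20, tardiness 0
Job 5: 13→23, due 19, tardiness 4
Job 1: 23→29, due 8, tardiness 21
Job 2: 29→34, due 9, tardiness 25
Job 3: 34→36, due 10, tardiness 26
Late jobs: 4.

4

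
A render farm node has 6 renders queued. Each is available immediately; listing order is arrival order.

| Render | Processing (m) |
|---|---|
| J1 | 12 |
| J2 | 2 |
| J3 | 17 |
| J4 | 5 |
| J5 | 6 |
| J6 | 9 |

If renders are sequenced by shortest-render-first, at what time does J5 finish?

SPT (increasing processing time): J2 J4 J5 J6 J1 J3.
J2: 0→2
J4: 2→7
J5: 7→13

13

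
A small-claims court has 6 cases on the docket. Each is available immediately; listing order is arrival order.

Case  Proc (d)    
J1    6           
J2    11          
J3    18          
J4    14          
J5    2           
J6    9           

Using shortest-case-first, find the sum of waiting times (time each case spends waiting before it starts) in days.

97

SPT (increasing processing time): J5 J1 J6 J2 J4 J3.
J5: waits 0, runs 0→2
J1: waits 2, runs 2→8
J6: waits 8, runs 8→17
J2: waits 17, runs 17→28
J4: waits 28, runs 28→42
J3: waits 42, runs 42→60
Sum = 0+2+8+17+28+42 = 97.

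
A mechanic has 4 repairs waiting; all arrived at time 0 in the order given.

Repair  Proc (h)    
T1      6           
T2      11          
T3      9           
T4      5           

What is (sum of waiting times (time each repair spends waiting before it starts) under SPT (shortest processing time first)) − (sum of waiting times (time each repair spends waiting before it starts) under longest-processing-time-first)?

SPT (increasing processing time): T4 T1 T3 T2.
T4: waits 0, runs 0→5
T1: waits 5, runs 5→11
T3: waits 11, runs 11→20
T2: waits 20, runs 20→31
Sum = 0+5+11+20 = 36.
LPT (decreasing processing time): T2 T3 T1 T4.
T2: waits 0, runs 0→11
T3: waits 11, runs 11→20
T1: waits 20, runs 20→26
T4: waits 26, runs 26→31
Sum = 0+11+20+26 = 57.
Difference = 36 − 57 = -21.

-21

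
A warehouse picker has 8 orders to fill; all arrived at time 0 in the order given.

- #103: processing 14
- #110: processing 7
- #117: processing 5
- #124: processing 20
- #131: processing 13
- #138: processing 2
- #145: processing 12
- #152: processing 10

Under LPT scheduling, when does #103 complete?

34

LPT (decreasing processing time): #124 #103 #131 #145 #152 #110 #117 #138.
#124: 0→20
#103: 20→34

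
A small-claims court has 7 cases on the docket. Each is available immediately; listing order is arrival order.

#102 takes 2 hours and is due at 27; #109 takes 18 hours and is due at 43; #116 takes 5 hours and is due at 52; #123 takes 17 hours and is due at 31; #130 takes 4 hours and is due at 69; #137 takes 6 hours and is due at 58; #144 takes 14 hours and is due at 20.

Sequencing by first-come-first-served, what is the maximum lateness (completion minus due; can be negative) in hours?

FIFO (arrival order): #102 #109 #116 #123 #130 #137 #144.
#102: 0→2, due 27, lateness -25
#109: 2→20, due 43, lateness -23
#116: 20→25, due 52, lateness -27
#123: 25→42, due 31, lateness 11
#130: 42→46, due 69, lateness -23
#137: 46→52, due 58, lateness -6
#144: 52→66, due 20, lateness 46
Maximum = 46.

46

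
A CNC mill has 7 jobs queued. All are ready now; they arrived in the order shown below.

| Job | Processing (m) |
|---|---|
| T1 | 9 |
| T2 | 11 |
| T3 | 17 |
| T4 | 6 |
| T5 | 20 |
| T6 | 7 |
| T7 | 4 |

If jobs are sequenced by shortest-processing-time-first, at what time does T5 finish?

SPT (increasing processing time): T7 T4 T6 T1 T2 T3 T5.
T7: 0→4
T4: 4→10
T6: 10→17
T1: 17→26
T2: 26→37
T3: 37→54
T5: 54→74

74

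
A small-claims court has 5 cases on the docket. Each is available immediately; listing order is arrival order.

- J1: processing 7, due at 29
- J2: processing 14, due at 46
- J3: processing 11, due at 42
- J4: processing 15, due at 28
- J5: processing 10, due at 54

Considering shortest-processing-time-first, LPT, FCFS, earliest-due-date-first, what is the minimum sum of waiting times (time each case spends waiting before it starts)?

SPT (increasing processing time): J1 J5 J3 J2 J4.
J1: waits 0, runs 0→7
J5: waits 7, runs 7→17
J3: waits 17, runs 17→28
J2: waits 28, runs 28→42
J4: waits 42, runs 42→57
Sum = 0+7+17+28+42 = 94.
LPT (decreasing processing time): J4 J2 J3 J5 J1.
J4: waits 0, runs 0→15
J2: waits 15, runs 15→29
J3: waits 29, runs 29→40
J5: waits 40, runs 40→50
J1: waits 50, runs 50→57
Sum = 0+15+29+40+50 = 134.
FIFO (arrival order): J1 J2 J3 J4 J5.
J1: waits 0, runs 0→7
J2: waits 7, runs 7→21
J3: waits 21, runs 21→32
J4: waits 32, runs 32→47
J5: waits 47, runs 47→57
Sum = 0+7+21+32+47 = 107.
EDD (increasing due date): J4 J1 J3 J2 J5.
J4: waits 0, runs 0→15
J1: waits 15, runs 15→22
J3: waits 22, runs 22→33
J2: waits 33, runs 33→47
J5: waits 47, runs 47→57
Sum = 0+15+22+33+47 = 117.
SPT 94, LPT 134, FIFO 107, EDD 117 → minimum 94.

94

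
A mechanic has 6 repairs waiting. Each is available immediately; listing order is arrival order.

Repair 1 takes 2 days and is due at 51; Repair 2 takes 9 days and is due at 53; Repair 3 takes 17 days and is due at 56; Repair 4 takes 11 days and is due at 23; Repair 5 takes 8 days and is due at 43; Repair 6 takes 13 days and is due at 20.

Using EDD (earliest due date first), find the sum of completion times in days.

206

EDD (increasing due date): Repair 6 Repair 4 Repair 5 Repair 1 Repair 2 Repair 3.
Repair 6: 0→13
Repair 4: 13→24
Repair 5: 24→32
Repair 1: 32→34
Repair 2: 34→43
Repair 3: 43→60
Sum = 13+24+32+34+43+60 = 206.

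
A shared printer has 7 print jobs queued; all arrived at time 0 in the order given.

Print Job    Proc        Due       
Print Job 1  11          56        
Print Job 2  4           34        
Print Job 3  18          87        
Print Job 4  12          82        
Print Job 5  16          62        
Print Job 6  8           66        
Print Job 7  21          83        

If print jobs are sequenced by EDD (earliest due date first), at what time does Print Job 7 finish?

EDD (increasing due date): Print Job 2 Print Job 1 Print Job 5 Print Job 6 Print Job 4 Print Job 7 Print Job 3.
Print Job 2: 0→4
Print Job 1: 4→15
Print Job 5: 15→31
Print Job 6: 31→39
Print Job 4: 39→51
Print Job 7: 51→72

72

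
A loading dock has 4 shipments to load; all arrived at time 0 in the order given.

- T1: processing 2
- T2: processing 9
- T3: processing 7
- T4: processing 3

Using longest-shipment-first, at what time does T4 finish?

LPT (decreasing processing time): T2 T3 T4 T1.
T2: 0→9
T3: 9→16
T4: 16→19

19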